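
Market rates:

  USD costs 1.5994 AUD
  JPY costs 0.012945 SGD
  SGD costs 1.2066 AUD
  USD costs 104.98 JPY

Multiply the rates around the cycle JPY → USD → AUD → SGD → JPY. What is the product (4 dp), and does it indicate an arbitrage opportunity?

Around JPY → USD → AUD → SGD → JPY: 1 ÷ 104.98 × 1.5994 ÷ 1.2066 ÷ 0.012945 = 0.975405
Product < 1; profitable direction is JPY → SGD → AUD → USD → JPY.

0.9754 (arbitrage exists)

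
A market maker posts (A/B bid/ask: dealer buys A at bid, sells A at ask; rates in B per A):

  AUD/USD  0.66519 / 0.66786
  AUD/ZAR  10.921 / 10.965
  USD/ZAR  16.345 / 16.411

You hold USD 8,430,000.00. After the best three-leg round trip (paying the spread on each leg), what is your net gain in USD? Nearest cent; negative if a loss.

Net result: USD -30,189.22 (no profitable arbitrage after spreads)

Best loop USD → AUD → ZAR → USD:
USD 8,430,000.00 ÷ 0.66786 (buy AUD at ask) = AUD 12,622,405.89
AUD 12,622,405.89 × 10.921 (sell AUD at bid) = ZAR 137,849,294.76
ZAR 137,849,294.76 ÷ 16.411 (buy USD at ask) = USD 8,399,810.78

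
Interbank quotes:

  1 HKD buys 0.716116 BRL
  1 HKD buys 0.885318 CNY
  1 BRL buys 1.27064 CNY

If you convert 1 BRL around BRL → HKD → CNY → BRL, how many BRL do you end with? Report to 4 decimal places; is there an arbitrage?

Around BRL → HKD → CNY → BRL: 1 ÷ 0.716116 × 0.885318 ÷ 1.27064 = 0.972956
Product < 1; profitable direction is BRL → CNY → HKD → BRL.

0.9730 (arbitrage exists)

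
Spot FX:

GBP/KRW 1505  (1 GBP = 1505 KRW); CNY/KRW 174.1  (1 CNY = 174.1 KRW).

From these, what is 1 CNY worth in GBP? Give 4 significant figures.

CNY/GBP = 0.1157

1 CNY × 174.1 = 174.1 KRW
174.1 KRW ÷ 1505 = 0.115681 GBP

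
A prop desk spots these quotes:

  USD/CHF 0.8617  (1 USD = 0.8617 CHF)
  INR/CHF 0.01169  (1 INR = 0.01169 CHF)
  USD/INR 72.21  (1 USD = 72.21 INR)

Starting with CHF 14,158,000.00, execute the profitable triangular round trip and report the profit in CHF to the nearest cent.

Profit: CHF 294,605.38

Profitable loop is CHF → INR → USD → CHF:
CHF 14,158,000.00 ÷ 0.01169 = INR 1,211,120,615.91
INR 1,211,120,615.91 ÷ 72.21 = USD 16,772,200.75
USD 16,772,200.75 × 0.8617 = CHF 14,452,605.38
Profit = CHF 14,452,605.38 − CHF 14,158,000.00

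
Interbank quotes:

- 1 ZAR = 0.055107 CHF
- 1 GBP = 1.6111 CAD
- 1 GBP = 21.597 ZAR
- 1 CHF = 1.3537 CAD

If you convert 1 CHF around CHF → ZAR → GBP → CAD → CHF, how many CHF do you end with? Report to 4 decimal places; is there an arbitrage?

1.0000 (no arbitrage)

Around CHF → ZAR → GBP → CAD → CHF: 1 ÷ 0.055107 ÷ 21.597 × 1.6111 ÷ 1.3537 = 1.000000
Product ≈ 1 (deviation 0.000%, within rounding noise).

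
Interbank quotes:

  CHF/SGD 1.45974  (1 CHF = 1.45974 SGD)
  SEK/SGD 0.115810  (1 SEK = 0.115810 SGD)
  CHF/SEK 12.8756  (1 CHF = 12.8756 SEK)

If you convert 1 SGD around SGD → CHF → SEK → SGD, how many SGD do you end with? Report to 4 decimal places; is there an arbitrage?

1.0215 (arbitrage exists)

Around SGD → CHF → SEK → SGD: 1 ÷ 1.45974 × 12.8756 × 0.115810 = 1.021499
Product > 1; profitable direction is SGD → CHF → SEK → SGD.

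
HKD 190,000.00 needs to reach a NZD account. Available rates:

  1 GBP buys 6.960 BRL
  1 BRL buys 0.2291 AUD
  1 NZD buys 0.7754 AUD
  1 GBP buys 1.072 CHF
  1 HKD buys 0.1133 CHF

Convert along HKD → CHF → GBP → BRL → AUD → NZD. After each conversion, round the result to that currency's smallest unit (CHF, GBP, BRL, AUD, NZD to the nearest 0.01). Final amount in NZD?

HKD 190,000.00 × 0.1133 = CHF 21,527.00
CHF 21,527.00 ÷ 1.072 = GBP 20,081.16
GBP 20,081.16 × 6.960 = BRL 139,764.87
BRL 139,764.87 × 0.2291 = AUD 32,020.13
AUD 32,020.13 ÷ 0.7754 = NZD 41,294.98

NZD 41,294.98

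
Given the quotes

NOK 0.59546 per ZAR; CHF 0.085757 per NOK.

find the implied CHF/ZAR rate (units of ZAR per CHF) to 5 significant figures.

CHF/ZAR = 19.583

1 CHF ÷ 0.085757 = 11.6609 NOK
11.6609 NOK ÷ 0.59546 = 19.5829 ZAR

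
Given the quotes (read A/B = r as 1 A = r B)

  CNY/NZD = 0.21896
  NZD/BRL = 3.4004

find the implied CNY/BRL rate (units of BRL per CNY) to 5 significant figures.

1 CNY × 0.21896 = 0.21896 NZD
0.21896 NZD × 3.4004 = 0.744552 BRL

CNY/BRL = 0.74455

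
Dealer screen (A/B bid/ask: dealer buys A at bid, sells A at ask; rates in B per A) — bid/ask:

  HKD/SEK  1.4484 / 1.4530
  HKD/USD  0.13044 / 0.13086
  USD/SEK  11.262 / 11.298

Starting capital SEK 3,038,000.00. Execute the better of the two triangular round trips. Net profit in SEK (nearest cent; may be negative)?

Best loop SEK → HKD → USD → SEK:
SEK 3,038,000.00 ÷ 1.4530 (buy HKD at ask) = HKD 2,090,846.52
HKD 2,090,846.52 × 0.13044 (sell HKD at bid) = USD 272,730.02
USD 272,730.02 × 11.262 (sell USD at bid) = SEK 3,071,485.49

Net profit: SEK 33,485.49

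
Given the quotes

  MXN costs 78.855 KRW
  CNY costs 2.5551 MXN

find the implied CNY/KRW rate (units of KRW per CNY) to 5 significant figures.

CNY/KRW = 201.48

1 CNY × 2.5551 = 2.5551 MXN
2.5551 MXN × 78.855 = 201.482 KRW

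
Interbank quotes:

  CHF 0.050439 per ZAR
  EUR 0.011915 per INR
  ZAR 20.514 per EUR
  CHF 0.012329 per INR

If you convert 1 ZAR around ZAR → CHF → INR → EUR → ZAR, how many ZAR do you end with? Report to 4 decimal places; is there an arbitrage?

Around ZAR → CHF → INR → EUR → ZAR: 1 × 0.050439 ÷ 0.012329 × 0.011915 × 20.514 = 0.999961
Product ≈ 1 (deviation 0.004%, within rounding noise).

1.0000 (no arbitrage)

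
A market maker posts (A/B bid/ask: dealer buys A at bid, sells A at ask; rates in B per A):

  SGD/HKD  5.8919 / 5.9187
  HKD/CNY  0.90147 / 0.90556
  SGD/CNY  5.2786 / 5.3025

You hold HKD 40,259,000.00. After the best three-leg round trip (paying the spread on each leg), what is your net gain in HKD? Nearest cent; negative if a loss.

Net profit: HKD 67,353.39

Best loop HKD → CNY → SGD → HKD:
HKD 40,259,000.00 × 0.90147 (sell HKD at bid) = CNY 36,292,280.73
CNY 36,292,280.73 ÷ 5.3025 (buy SGD at ask) = SGD 6,844,371.66
SGD 6,844,371.66 × 5.8919 (sell SGD at bid) = HKD 40,326,353.39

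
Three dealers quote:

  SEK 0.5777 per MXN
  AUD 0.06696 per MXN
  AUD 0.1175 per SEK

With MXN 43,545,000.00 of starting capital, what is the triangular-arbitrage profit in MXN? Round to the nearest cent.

Profit: MXN 598,125.95

Profitable loop is MXN → SEK → AUD → MXN:
MXN 43,545,000.00 × 0.5777 = SEK 25,155,946.50
SEK 25,155,946.50 × 0.1175 = AUD 2,955,823.71
AUD 2,955,823.71 ÷ 0.06696 = MXN 44,143,125.95
Profit = MXN 44,143,125.95 − MXN 43,545,000.00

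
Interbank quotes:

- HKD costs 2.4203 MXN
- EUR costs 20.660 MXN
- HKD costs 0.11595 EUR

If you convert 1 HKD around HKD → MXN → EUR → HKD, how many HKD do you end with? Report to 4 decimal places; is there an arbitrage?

1.0103 (arbitrage exists)

Around HKD → MXN → EUR → HKD: 1 × 2.4203 ÷ 20.660 ÷ 0.11595 = 1.010341
Product > 1; profitable direction is HKD → MXN → EUR → HKD.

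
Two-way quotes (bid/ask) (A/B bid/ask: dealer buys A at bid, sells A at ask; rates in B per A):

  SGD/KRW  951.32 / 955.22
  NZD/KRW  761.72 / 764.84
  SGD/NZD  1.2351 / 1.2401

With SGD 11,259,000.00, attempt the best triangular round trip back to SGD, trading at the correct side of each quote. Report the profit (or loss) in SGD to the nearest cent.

Net profit: SGD 33,735.24

Best loop SGD → KRW → NZD → SGD:
SGD 11,259,000.00 × 951.32 (sell SGD at bid) = KRW 10,710,911,880
KRW 10,710,911,880 ÷ 764.84 (buy NZD at ask) = NZD 14,004,120.97
NZD 14,004,120.97 ÷ 1.2401 (buy SGD at ask) = SGD 11,292,735.24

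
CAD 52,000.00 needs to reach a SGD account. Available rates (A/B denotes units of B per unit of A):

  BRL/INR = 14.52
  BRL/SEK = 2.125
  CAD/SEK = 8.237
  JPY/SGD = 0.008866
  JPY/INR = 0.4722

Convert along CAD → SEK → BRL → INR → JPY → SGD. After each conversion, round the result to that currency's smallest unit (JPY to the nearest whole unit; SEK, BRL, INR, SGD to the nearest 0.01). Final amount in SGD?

SGD 54,951.79

CAD 52,000.00 × 8.237 = SEK 428,324.00
SEK 428,324.00 ÷ 2.125 = BRL 201,564.24
BRL 201,564.24 × 14.52 = INR 2,926,712.76
INR 2,926,712.76 ÷ 0.4722 = JPY 6,198,036
JPY 6,198,036 × 0.008866 = SGD 54,951.79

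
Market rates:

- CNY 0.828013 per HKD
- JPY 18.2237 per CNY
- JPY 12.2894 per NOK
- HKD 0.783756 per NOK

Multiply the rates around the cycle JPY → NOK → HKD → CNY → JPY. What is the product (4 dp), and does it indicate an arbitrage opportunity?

0.9623 (arbitrage exists)

Around JPY → NOK → HKD → CNY → JPY: 1 ÷ 12.2894 × 0.783756 × 0.828013 × 18.2237 = 0.962330
Product < 1; profitable direction is JPY → CNY → HKD → NOK → JPY.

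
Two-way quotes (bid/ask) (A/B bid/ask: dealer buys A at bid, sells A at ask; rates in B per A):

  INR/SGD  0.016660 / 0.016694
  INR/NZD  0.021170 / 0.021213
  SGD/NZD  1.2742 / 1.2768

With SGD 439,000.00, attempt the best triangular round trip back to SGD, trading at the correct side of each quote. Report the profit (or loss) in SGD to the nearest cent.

Best loop SGD → NZD → INR → SGD:
SGD 439,000.00 × 1.2742 (sell SGD at bid) = NZD 559,373.80
NZD 559,373.80 ÷ 0.021213 (buy INR at ask) = INR 26,369,386.70
INR 26,369,386.70 × 0.016660 (sell INR at bid) = SGD 439,313.98

Net profit: SGD 313.98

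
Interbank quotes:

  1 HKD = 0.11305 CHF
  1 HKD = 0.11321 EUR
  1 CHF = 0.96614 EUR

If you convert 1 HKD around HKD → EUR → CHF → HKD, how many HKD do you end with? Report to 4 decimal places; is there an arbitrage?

1.0365 (arbitrage exists)

Around HKD → EUR → CHF → HKD: 1 × 0.11321 ÷ 0.96614 ÷ 0.11305 = 1.036512
Product > 1; profitable direction is HKD → EUR → CHF → HKD.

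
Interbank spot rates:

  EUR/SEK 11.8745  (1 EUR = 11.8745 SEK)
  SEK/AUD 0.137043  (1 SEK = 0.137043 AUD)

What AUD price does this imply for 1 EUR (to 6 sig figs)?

1 EUR × 11.8745 = 11.8745 SEK
11.8745 SEK × 0.137043 = 1.62732 AUD

EUR/AUD = 1.62732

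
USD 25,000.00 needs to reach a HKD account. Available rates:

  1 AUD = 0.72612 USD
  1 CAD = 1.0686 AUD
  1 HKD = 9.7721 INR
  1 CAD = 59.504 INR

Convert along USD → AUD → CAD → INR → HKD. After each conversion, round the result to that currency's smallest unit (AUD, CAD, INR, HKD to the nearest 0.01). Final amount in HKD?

USD 25,000.00 ÷ 0.72612 = AUD 34,429.57
AUD 34,429.57 ÷ 1.0686 = CAD 32,219.32
CAD 32,219.32 × 59.504 = INR 1,917,178.42
INR 1,917,178.42 ÷ 9.7721 = HKD 196,188.99

HKD 196,188.99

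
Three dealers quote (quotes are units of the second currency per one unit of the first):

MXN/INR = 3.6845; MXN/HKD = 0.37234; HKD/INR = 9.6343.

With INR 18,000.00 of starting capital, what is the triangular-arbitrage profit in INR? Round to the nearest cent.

Profitable loop is INR → HKD → MXN → INR:
INR 18,000.00 ÷ 9.6343 = HKD 1,868.32
HKD 1,868.32 ÷ 0.37234 = MXN 5,017.79
MXN 5,017.79 × 3.6845 = INR 18,488.05
Profit = INR 18,488.05 − INR 18,000.00

Profit: INR 488.05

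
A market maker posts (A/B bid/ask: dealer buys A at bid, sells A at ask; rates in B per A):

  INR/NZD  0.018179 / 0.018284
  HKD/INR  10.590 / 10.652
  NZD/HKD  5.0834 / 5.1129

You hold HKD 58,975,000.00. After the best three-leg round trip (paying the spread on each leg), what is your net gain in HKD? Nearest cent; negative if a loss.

Net profit: HKD 249,074.20

Best loop HKD → NZD → INR → HKD:
HKD 58,975,000.00 ÷ 5.1129 (buy NZD at ask) = NZD 11,534,549.86
NZD 11,534,549.86 ÷ 0.018284 (buy INR at ask) = INR 630,854,838.33
INR 630,854,838.33 ÷ 10.652 (buy HKD at ask) = HKD 59,224,074.20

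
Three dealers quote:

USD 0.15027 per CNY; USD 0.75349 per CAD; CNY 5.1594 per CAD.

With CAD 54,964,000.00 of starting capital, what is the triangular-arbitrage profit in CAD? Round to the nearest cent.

Profitable loop is CAD → CNY → USD → CAD:
CAD 54,964,000.00 × 5.1594 = CNY 283,581,261.60
CNY 283,581,261.60 × 0.15027 = USD 42,613,756.18
USD 42,613,756.18 ÷ 0.75349 = CAD 56,555,171.51
Profit = CAD 56,555,171.51 − CAD 54,964,000.00

Profit: CAD 1,591,171.51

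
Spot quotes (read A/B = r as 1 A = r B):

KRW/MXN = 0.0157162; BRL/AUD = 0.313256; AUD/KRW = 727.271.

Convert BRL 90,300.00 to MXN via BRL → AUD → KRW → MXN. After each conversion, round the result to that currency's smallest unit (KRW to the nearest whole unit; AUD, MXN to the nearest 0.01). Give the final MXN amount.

BRL 90,300.00 × 0.313256 = AUD 28,287.02
AUD 28,287.02 × 727.271 = KRW 20,572,329
KRW 20,572,329 × 0.0157162 = MXN 323,318.84

MXN 323,318.84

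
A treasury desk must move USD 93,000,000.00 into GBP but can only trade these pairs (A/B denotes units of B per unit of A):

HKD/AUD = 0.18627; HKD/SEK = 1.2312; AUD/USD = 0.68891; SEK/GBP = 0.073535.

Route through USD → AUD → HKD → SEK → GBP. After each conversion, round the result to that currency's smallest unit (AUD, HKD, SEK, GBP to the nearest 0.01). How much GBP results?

USD 93,000,000.00 ÷ 0.68891 = AUD 134,995,863.03
AUD 134,995,863.03 ÷ 0.18627 = HKD 724,732,179.26
HKD 724,732,179.26 × 1.2312 = SEK 892,290,259.10
SEK 892,290,259.10 × 0.073535 = GBP 65,614,564.20

GBP 65,614,564.20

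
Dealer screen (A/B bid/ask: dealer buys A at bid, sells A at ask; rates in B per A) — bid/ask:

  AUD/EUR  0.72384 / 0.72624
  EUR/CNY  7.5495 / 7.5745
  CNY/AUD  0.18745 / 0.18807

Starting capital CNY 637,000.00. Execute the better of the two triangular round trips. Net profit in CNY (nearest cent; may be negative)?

Best loop CNY → AUD → EUR → CNY:
CNY 637,000.00 × 0.18745 (sell CNY at bid) = AUD 119,405.65
AUD 119,405.65 × 0.72384 (sell AUD at bid) = EUR 86,430.59
EUR 86,430.59 × 7.5495 (sell EUR at bid) = CNY 652,507.71

Net profit: CNY 15,507.71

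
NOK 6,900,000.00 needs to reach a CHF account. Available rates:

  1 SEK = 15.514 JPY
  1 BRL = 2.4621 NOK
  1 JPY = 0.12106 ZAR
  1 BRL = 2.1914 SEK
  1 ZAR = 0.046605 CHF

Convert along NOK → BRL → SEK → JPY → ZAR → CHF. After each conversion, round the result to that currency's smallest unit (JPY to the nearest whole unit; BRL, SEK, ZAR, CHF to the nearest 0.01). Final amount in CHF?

CHF 537,553.91

NOK 6,900,000.00 ÷ 2.4621 = BRL 2,802,485.68
BRL 2,802,485.68 × 2.1914 = SEK 6,141,367.12
SEK 6,141,367.12 × 15.514 = JPY 95,277,169
JPY 95,277,169 × 0.12106 = ZAR 11,534,254.08
ZAR 11,534,254.08 × 0.046605 = CHF 537,553.91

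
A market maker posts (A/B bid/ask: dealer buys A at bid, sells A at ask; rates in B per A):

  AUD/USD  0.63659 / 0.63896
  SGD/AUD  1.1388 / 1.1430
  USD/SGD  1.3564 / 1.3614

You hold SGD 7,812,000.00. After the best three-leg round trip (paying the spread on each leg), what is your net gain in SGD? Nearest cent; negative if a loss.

Best loop SGD → USD → AUD → SGD:
SGD 7,812,000.00 ÷ 1.3614 (buy USD at ask) = USD 5,738,210.67
USD 5,738,210.67 ÷ 0.63896 (buy AUD at ask) = AUD 8,980,547.55
AUD 8,980,547.55 ÷ 1.1430 (buy SGD at ask) = SGD 7,856,996.99

Net profit: SGD 44,996.99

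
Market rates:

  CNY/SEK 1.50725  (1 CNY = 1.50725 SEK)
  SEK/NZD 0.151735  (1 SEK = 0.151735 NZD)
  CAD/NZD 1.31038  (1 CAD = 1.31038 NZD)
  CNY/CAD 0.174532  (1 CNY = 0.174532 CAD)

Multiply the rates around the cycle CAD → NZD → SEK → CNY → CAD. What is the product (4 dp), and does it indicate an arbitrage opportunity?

1.0000 (no arbitrage)

Around CAD → NZD → SEK → CNY → CAD: 1 × 1.31038 ÷ 0.151735 ÷ 1.50725 × 0.174532 = 1.000003
Product ≈ 1 (deviation 0.000%, within rounding noise).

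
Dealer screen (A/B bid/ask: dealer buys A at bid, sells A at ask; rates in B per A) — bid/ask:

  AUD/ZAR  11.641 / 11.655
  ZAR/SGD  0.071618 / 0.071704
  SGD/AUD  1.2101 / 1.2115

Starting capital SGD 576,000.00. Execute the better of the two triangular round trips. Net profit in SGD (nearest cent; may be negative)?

Best loop SGD → AUD → ZAR → SGD:
SGD 576,000.00 × 1.2101 (sell SGD at bid) = AUD 697,017.60
AUD 697,017.60 × 11.641 (sell AUD at bid) = ZAR 8,113,981.88
ZAR 8,113,981.88 × 0.071618 (sell ZAR at bid) = SGD 581,107.15

Net profit: SGD 5,107.15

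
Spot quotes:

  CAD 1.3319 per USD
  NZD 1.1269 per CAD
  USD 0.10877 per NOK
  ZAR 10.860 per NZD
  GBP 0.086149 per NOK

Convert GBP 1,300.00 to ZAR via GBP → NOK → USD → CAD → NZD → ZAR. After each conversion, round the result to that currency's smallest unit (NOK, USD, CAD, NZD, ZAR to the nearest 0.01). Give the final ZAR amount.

ZAR 26,753.94

GBP 1,300.00 ÷ 0.086149 = NOK 15,090.13
NOK 15,090.13 × 0.10877 = USD 1,641.35
USD 1,641.35 × 1.3319 = CAD 2,186.11
CAD 2,186.11 × 1.1269 = NZD 2,463.53
NZD 2,463.53 × 10.860 = ZAR 26,753.94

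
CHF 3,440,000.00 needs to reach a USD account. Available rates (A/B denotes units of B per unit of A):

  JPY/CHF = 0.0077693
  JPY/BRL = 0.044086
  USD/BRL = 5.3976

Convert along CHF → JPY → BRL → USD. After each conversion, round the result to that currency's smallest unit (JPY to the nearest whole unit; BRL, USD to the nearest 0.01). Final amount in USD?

CHF 3,440,000.00 ÷ 0.0077693 = JPY 442,768,332
JPY 442,768,332 × 0.044086 = BRL 19,519,884.68
BRL 19,519,884.68 ÷ 5.3976 = USD 3,616,400.75

USD 3,616,400.75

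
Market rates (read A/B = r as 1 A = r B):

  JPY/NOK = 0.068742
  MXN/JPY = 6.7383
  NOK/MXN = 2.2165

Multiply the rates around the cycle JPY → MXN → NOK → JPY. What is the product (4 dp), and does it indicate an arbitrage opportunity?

0.9740 (arbitrage exists)

Around JPY → MXN → NOK → JPY: 1 ÷ 6.7383 ÷ 2.2165 ÷ 0.068742 = 0.974002
Product < 1; profitable direction is JPY → NOK → MXN → JPY.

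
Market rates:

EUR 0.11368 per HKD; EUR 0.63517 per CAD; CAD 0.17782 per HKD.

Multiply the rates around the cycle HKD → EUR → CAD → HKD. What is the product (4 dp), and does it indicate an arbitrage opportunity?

1.0065 (arbitrage exists)

Around HKD → EUR → CAD → HKD: 1 × 0.11368 ÷ 0.63517 ÷ 0.17782 = 1.006499
Product > 1; profitable direction is HKD → EUR → CAD → HKD.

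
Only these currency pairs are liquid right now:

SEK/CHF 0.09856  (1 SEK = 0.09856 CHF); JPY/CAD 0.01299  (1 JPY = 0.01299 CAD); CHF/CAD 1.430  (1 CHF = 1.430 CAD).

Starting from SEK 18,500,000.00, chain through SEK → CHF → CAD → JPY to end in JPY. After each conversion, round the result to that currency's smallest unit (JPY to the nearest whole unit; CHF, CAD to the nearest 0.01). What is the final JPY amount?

JPY 200,724,003

SEK 18,500,000.00 × 0.09856 = CHF 1,823,360.00
CHF 1,823,360.00 × 1.430 = CAD 2,607,404.80
CAD 2,607,404.80 ÷ 0.01299 = JPY 200,724,003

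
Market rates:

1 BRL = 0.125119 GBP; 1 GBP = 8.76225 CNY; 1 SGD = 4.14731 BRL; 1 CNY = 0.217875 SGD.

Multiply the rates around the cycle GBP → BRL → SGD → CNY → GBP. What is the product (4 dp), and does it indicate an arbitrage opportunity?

Around GBP → BRL → SGD → CNY → GBP: 1 ÷ 0.125119 ÷ 4.14731 ÷ 0.217875 ÷ 8.76225 = 1.009456
Product > 1; profitable direction is GBP → BRL → SGD → CNY → GBP.

1.0095 (arbitrage exists)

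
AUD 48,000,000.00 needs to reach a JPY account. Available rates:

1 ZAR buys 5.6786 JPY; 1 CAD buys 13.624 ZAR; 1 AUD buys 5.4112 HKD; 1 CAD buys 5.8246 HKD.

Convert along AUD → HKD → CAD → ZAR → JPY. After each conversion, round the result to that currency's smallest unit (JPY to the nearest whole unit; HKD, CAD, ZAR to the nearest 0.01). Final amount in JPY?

JPY 3,449,964,534

AUD 48,000,000.00 × 5.4112 = HKD 259,737,600.00
HKD 259,737,600.00 ÷ 5.8246 = CAD 44,593,208.12
CAD 44,593,208.12 × 13.624 = ZAR 607,537,867.43
ZAR 607,537,867.43 × 5.6786 = JPY 3,449,964,534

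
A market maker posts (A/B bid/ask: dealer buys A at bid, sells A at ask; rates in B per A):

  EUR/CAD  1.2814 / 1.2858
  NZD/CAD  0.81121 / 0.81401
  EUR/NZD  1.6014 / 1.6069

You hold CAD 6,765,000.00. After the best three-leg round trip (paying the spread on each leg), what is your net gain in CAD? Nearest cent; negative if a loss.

Net profit: CAD 69,826.57

Best loop CAD → EUR → NZD → CAD:
CAD 6,765,000.00 ÷ 1.2858 (buy EUR at ask) = EUR 5,261,315.91
EUR 5,261,315.91 × 1.6014 (sell EUR at bid) = NZD 8,425,471.30
NZD 8,425,471.30 × 0.81121 (sell NZD at bid) = CAD 6,834,826.57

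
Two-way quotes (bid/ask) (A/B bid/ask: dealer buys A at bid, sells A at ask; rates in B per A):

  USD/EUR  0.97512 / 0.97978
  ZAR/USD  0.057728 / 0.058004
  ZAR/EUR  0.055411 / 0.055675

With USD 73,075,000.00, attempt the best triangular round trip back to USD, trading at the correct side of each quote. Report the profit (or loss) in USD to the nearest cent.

Net profit: USD 809,471.97

Best loop USD → EUR → ZAR → USD:
USD 73,075,000.00 × 0.97512 (sell USD at bid) = EUR 71,256,894.00
EUR 71,256,894.00 ÷ 0.055675 (buy ZAR at ask) = ZAR 1,279,872,366.41
ZAR 1,279,872,366.41 × 0.057728 (sell ZAR at bid) = USD 73,884,471.97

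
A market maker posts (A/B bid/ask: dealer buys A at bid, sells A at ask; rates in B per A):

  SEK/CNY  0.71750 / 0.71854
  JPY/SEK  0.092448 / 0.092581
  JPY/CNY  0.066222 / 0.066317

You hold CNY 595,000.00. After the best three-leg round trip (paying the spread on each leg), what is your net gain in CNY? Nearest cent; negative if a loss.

Net profit: CNY 129.56

Best loop CNY → JPY → SEK → CNY:
CNY 595,000.00 ÷ 0.066317 (buy JPY at ask) = JPY 8,972,058
JPY 8,972,058 × 0.092448 (sell JPY at bid) = SEK 829,448.86
SEK 829,448.86 × 0.71750 (sell SEK at bid) = CNY 595,129.56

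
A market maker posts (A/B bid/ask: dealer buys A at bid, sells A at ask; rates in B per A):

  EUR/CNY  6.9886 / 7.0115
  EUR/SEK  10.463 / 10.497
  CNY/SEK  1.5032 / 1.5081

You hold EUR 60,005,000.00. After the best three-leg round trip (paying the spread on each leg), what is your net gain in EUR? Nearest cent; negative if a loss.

Best loop EUR → CNY → SEK → EUR:
EUR 60,005,000.00 × 6.9886 (sell EUR at bid) = CNY 419,350,943.00
CNY 419,350,943.00 × 1.5032 (sell CNY at bid) = SEK 630,368,337.52
SEK 630,368,337.52 ÷ 10.497 (buy EUR at ask) = EUR 60,052,237.55

Net profit: EUR 47,237.55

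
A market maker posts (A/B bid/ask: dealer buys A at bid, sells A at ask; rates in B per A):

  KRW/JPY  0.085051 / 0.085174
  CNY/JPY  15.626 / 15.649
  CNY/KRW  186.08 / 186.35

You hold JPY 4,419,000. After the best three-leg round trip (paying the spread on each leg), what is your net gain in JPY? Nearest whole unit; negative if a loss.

Best loop JPY → CNY → KRW → JPY:
JPY 4,419,000 ÷ 15.649 (buy CNY at ask) = CNY 282,382.26
CNY 282,382.26 × 186.08 (sell CNY at bid) = KRW 52,545,691
KRW 52,545,691 × 0.085051 (sell KRW at bid) = JPY 4,469,064

Net profit: JPY 50,064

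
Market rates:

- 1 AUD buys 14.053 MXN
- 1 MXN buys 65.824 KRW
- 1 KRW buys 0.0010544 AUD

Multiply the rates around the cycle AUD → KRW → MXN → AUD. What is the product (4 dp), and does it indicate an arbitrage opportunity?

1.0253 (arbitrage exists)

Around AUD → KRW → MXN → AUD: 1 ÷ 0.0010544 ÷ 65.824 ÷ 14.053 = 1.025277
Product > 1; profitable direction is AUD → KRW → MXN → AUD.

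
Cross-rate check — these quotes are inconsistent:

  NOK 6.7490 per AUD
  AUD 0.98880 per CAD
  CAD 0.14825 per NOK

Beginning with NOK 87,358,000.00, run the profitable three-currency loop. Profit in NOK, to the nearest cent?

Profit: NOK 941,876.20

Profitable loop is NOK → AUD → CAD → NOK:
NOK 87,358,000.00 ÷ 6.7490 = AUD 12,943,843.53
AUD 12,943,843.53 ÷ 0.98880 = CAD 13,090,456.65
CAD 13,090,456.65 ÷ 0.14825 = NOK 88,299,876.20
Profit = NOK 88,299,876.20 − NOK 87,358,000.00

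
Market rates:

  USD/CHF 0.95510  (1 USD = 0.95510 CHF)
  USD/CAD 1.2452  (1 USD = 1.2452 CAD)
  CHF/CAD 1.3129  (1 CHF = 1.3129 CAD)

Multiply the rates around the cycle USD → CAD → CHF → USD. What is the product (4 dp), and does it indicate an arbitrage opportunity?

0.9930 (arbitrage exists)

Around USD → CAD → CHF → USD: 1 × 1.2452 ÷ 1.3129 ÷ 0.95510 = 0.993021
Product < 1; profitable direction is USD → CHF → CAD → USD.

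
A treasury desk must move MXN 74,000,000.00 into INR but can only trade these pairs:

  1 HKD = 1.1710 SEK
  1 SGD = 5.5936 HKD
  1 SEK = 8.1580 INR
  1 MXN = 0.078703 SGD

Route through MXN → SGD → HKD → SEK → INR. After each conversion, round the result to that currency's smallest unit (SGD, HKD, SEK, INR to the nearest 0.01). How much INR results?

MXN 74,000,000.00 × 0.078703 = SGD 5,824,022.00
SGD 5,824,022.00 × 5.5936 = HKD 32,577,249.46
HKD 32,577,249.46 × 1.1710 = SEK 38,147,959.12
SEK 38,147,959.12 × 8.1580 = INR 311,211,050.50

INR 311,211,050.50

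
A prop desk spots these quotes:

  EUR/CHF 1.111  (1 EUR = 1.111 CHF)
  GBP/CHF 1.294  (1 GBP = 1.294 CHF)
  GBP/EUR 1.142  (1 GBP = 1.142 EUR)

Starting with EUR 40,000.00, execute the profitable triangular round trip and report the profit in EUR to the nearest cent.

Profitable loop is EUR → GBP → CHF → EUR:
EUR 40,000.00 ÷ 1.142 = GBP 35,026.27
GBP 35,026.27 × 1.294 = CHF 45,323.99
CHF 45,323.99 ÷ 1.111 = EUR 40,795.67
Profit = EUR 40,795.67 − EUR 40,000.00

Profit: EUR 795.67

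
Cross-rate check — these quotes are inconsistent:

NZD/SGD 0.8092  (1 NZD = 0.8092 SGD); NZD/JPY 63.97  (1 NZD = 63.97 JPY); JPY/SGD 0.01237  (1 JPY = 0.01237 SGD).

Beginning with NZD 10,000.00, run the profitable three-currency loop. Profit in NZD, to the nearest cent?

Profitable loop is NZD → SGD → JPY → NZD:
NZD 10,000.00 × 0.8092 = SGD 8,092.00
SGD 8,092.00 ÷ 0.01237 = JPY 654,163
JPY 654,163 ÷ 63.97 = NZD 10,226.10
Profit = NZD 10,226.10 − NZD 10,000.00

Profit: NZD 226.10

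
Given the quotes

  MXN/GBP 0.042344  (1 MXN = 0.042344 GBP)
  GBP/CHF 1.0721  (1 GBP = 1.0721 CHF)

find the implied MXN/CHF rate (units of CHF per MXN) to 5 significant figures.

1 MXN × 0.042344 = 0.042344 GBP
0.042344 GBP × 1.0721 = 0.045397 CHF

MXN/CHF = 0.045397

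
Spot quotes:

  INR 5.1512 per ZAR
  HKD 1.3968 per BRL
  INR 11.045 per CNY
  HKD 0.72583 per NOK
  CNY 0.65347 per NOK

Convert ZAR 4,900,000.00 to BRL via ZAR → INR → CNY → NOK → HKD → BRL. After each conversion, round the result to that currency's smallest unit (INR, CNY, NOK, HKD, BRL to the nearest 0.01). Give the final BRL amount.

ZAR 4,900,000.00 × 5.1512 = INR 25,240,880.00
INR 25,240,880.00 ÷ 11.045 = CNY 2,285,276.60
CNY 2,285,276.60 ÷ 0.65347 = NOK 3,497,140.80
NOK 3,497,140.80 × 0.72583 = HKD 2,538,329.71
HKD 2,538,329.71 ÷ 1.3968 = BRL 1,817,246.36

BRL 1,817,246.36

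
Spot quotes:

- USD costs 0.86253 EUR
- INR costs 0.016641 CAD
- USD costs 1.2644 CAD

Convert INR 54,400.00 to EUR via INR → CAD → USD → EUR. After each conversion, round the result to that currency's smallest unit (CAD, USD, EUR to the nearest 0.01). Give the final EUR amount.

INR 54,400.00 × 0.016641 = CAD 905.27
CAD 905.27 ÷ 1.2644 = USD 715.97
USD 715.97 × 0.86253 = EUR 617.55

EUR 617.55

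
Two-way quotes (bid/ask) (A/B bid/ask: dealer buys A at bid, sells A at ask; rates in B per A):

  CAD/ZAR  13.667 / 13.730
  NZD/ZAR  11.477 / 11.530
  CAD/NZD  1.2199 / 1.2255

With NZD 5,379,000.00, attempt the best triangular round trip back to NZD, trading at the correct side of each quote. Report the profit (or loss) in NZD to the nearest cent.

Best loop NZD → ZAR → CAD → NZD:
NZD 5,379,000.00 × 11.477 (sell NZD at bid) = ZAR 61,734,783.00
ZAR 61,734,783.00 ÷ 13.730 (buy CAD at ask) = CAD 4,496,342.53
CAD 4,496,342.53 × 1.2199 (sell CAD at bid) = NZD 5,485,088.26

Net profit: NZD 106,088.26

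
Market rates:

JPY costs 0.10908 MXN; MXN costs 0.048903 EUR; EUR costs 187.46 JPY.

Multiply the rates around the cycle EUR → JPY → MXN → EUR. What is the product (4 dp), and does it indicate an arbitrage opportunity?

1.0000 (no arbitrage)

Around EUR → JPY → MXN → EUR: 1 × 187.46 × 0.10908 × 0.048903 = 0.999975
Product ≈ 1 (deviation 0.002%, within rounding noise).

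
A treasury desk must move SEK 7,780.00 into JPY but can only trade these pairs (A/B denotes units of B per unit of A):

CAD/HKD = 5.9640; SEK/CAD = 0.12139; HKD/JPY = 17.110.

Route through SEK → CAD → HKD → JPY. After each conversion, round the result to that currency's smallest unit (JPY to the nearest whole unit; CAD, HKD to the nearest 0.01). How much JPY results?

SEK 7,780.00 × 0.12139 = CAD 944.41
CAD 944.41 × 5.9640 = HKD 5,632.46
HKD 5,632.46 × 17.110 = JPY 96,371

JPY 96,371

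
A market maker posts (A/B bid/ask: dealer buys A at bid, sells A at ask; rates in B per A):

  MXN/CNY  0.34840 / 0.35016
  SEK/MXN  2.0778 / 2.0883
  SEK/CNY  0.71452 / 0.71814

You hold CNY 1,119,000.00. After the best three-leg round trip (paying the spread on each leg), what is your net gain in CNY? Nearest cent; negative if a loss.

Net profit: CNY 8,983.79

Best loop CNY → SEK → MXN → CNY:
CNY 1,119,000.00 ÷ 0.71814 (buy SEK at ask) = SEK 1,558,192.00
SEK 1,558,192.00 × 2.0778 (sell SEK at bid) = MXN 3,237,611.33
MXN 3,237,611.33 × 0.34840 (sell MXN at bid) = CNY 1,127,983.79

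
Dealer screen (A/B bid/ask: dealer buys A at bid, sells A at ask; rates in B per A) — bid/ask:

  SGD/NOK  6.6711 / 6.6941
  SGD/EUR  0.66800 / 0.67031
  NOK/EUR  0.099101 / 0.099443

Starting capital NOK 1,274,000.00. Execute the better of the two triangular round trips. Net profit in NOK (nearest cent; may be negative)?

Best loop NOK → SGD → EUR → NOK:
NOK 1,274,000.00 ÷ 6.6941 (buy SGD at ask) = SGD 190,316.85
SGD 190,316.85 × 0.66800 (sell SGD at bid) = EUR 127,131.65
EUR 127,131.65 ÷ 0.099443 (buy NOK at ask) = NOK 1,278,437.43

Net profit: NOK 4,437.43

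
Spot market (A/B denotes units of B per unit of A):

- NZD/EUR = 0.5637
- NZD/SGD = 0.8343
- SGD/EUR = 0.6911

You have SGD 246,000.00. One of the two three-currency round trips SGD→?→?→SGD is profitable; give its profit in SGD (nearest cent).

Profit: SGD 5,622.93

Profitable loop is SGD → EUR → NZD → SGD:
SGD 246,000.00 × 0.6911 = EUR 170,010.60
EUR 170,010.60 ÷ 0.5637 = NZD 301,597.66
NZD 301,597.66 × 0.8343 = SGD 251,622.93
Profit = SGD 251,622.93 − SGD 246,000.00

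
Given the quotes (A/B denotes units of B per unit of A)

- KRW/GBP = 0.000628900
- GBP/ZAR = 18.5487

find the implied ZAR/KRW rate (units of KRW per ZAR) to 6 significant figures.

1 ZAR ÷ 18.5487 = 0.0539121 GBP
0.0539121 GBP ÷ 0.000628900 = 85.7245 KRW

ZAR/KRW = 85.7245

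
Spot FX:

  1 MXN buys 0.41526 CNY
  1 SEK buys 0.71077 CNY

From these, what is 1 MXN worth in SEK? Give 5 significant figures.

MXN/SEK = 0.58424

1 MXN × 0.41526 = 0.41526 CNY
0.41526 CNY ÷ 0.71077 = 0.58424 SEK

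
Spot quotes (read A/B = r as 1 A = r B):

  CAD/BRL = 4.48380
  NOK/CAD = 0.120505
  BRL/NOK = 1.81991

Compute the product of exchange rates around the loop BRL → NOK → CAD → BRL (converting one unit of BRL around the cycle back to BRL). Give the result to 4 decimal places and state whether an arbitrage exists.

0.9833 (arbitrage exists)

Around BRL → NOK → CAD → BRL: 1 × 1.81991 × 0.120505 × 4.48380 = 0.983334
Product < 1; profitable direction is BRL → CAD → NOK → BRL.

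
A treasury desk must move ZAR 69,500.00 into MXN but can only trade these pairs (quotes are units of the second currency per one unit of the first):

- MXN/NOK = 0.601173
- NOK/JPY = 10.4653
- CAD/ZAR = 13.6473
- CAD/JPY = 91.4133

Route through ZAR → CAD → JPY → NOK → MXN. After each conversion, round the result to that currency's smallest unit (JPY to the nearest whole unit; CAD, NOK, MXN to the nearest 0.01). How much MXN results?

ZAR 69,500.00 ÷ 13.6473 = CAD 5,092.58
CAD 5,092.58 × 91.4133 = JPY 465,530
JPY 465,530 ÷ 10.4653 = NOK 44,483.20
NOK 44,483.20 ÷ 0.601173 = MXN 73,994.01

MXN 73,994.01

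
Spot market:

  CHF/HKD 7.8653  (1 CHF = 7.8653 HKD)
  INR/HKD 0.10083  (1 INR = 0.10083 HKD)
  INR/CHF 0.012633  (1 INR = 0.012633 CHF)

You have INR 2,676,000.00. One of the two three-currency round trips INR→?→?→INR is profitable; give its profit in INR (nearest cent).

Profitable loop is INR → HKD → CHF → INR:
INR 2,676,000.00 × 0.10083 = HKD 269,821.08
HKD 269,821.08 ÷ 7.8653 = CHF 34,305.25
CHF 34,305.25 ÷ 0.012633 = INR 2,715,526.77
Profit = INR 2,715,526.77 − INR 2,676,000.00

Profit: INR 39,526.77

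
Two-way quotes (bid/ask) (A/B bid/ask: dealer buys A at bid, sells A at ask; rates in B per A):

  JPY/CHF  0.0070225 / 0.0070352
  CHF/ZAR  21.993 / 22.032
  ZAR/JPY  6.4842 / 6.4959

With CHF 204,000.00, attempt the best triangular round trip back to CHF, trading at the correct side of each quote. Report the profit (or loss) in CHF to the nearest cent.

Net profit: CHF 297.38

Best loop CHF → ZAR → JPY → CHF:
CHF 204,000.00 × 21.993 (sell CHF at bid) = ZAR 4,486,572.00
ZAR 4,486,572.00 × 6.4842 (sell ZAR at bid) = JPY 29,091,830
JPY 29,091,830 × 0.0070225 (sell JPY at bid) = CHF 204,297.38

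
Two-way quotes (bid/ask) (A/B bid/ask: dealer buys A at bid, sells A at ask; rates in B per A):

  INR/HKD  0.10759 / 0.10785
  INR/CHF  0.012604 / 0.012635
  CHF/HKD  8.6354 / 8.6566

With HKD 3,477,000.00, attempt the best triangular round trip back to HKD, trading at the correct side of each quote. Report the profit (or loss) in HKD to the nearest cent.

Best loop HKD → INR → CHF → HKD:
HKD 3,477,000.00 ÷ 0.10785 (buy INR at ask) = INR 32,239,221.14
INR 32,239,221.14 × 0.012604 (sell INR at bid) = CHF 406,343.14
CHF 406,343.14 × 8.6354 (sell CHF at bid) = HKD 3,508,935.58

Net profit: HKD 31,935.58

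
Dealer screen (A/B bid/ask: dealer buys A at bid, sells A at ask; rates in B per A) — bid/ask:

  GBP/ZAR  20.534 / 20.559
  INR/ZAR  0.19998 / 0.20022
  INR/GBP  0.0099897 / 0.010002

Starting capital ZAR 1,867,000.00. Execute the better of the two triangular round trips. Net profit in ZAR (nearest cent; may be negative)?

Net profit: ZAR 45,770.50

Best loop ZAR → INR → GBP → ZAR:
ZAR 1,867,000.00 ÷ 0.20022 (buy INR at ask) = INR 9,324,742.78
INR 9,324,742.78 × 0.0099897 (sell INR at bid) = GBP 93,151.38
GBP 93,151.38 × 20.534 (sell GBP at bid) = ZAR 1,912,770.50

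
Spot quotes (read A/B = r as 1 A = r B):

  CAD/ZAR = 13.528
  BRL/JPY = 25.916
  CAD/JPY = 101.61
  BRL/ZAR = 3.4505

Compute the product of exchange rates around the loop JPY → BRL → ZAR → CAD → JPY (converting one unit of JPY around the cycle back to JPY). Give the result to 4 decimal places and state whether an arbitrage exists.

Around JPY → BRL → ZAR → CAD → JPY: 1 ÷ 25.916 × 3.4505 ÷ 13.528 × 101.61 = 1.000039
Product ≈ 1 (deviation 0.004%, within rounding noise).

1.0000 (no arbitrage)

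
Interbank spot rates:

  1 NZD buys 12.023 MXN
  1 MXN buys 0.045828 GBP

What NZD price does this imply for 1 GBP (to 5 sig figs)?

GBP/NZD = 1.8149

1 GBP ÷ 0.045828 = 21.8207 MXN
21.8207 MXN ÷ 12.023 = 1.81491 NZD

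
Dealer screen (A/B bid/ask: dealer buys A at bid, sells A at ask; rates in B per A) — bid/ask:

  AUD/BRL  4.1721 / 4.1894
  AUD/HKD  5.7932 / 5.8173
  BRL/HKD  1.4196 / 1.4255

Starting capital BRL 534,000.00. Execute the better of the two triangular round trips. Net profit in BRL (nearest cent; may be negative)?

Best loop BRL → HKD → AUD → BRL:
BRL 534,000.00 × 1.4196 (sell BRL at bid) = HKD 758,066.40
HKD 758,066.40 ÷ 5.8173 (buy AUD at ask) = AUD 130,312.41
AUD 130,312.41 × 4.1721 (sell AUD at bid) = BRL 543,676.42

Net profit: BRL 9,676.42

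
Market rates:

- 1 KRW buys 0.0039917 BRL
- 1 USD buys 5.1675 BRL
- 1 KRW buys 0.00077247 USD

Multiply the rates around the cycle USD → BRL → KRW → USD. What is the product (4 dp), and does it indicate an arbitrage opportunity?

Around USD → BRL → KRW → USD: 1 × 5.1675 ÷ 0.0039917 × 0.00077247 = 1.000010
Product ≈ 1 (deviation 0.001%, within rounding noise).

1.0000 (no arbitrage)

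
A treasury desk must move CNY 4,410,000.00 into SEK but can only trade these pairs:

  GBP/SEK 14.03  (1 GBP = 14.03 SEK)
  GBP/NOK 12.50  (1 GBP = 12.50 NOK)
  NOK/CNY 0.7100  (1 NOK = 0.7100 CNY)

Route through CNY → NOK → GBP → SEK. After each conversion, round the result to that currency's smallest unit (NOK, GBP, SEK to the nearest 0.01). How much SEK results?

CNY 4,410,000.00 ÷ 0.7100 = NOK 6,211,267.61
NOK 6,211,267.61 ÷ 12.50 = GBP 496,901.41
GBP 496,901.41 × 14.03 = SEK 6,971,526.78

SEK 6,971,526.78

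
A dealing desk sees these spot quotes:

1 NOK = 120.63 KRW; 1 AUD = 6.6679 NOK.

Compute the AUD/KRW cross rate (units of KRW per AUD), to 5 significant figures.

1 AUD × 6.6679 = 6.6679 NOK
6.6679 NOK × 120.63 = 804.349 KRW

AUD/KRW = 804.35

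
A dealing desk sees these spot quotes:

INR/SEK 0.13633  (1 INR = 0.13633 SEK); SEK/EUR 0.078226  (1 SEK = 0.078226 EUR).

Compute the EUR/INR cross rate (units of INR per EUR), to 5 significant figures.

1 EUR ÷ 0.078226 = 12.7835 SEK
12.7835 SEK ÷ 0.13633 = 93.7686 INR

EUR/INR = 93.769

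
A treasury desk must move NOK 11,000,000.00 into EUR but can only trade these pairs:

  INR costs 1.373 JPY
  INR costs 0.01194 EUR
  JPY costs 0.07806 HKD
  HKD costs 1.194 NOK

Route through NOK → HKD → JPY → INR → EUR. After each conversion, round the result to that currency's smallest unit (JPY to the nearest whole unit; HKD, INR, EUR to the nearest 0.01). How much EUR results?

EUR 1,026,345.55

NOK 11,000,000.00 ÷ 1.194 = HKD 9,212,730.32
HKD 9,212,730.32 ÷ 0.07806 = JPY 118,021,142
JPY 118,021,142 ÷ 1.373 = INR 85,958,588.49
INR 85,958,588.49 × 0.01194 = EUR 1,026,345.55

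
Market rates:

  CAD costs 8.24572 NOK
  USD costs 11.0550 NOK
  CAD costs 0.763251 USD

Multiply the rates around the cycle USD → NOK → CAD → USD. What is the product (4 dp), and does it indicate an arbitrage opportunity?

1.0233 (arbitrage exists)

Around USD → NOK → CAD → USD: 1 × 11.0550 ÷ 8.24572 × 0.763251 = 1.023287
Product > 1; profitable direction is USD → NOK → CAD → USD.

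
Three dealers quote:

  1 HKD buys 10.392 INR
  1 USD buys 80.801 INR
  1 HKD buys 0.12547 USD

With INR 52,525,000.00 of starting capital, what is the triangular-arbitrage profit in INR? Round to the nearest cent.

Profit: INR 1,315,435.67

Profitable loop is INR → USD → HKD → INR:
INR 52,525,000.00 ÷ 80.801 = USD 650,053.84
USD 650,053.84 ÷ 0.12547 = HKD 5,180,950.31
HKD 5,180,950.31 × 10.392 = INR 53,840,435.67
Profit = INR 53,840,435.67 − INR 52,525,000.00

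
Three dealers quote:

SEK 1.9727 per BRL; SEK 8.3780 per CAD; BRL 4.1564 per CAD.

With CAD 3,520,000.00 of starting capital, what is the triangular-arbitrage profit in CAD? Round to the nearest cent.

Profit: CAD 76,703.51

Profitable loop is CAD → SEK → BRL → CAD:
CAD 3,520,000.00 × 8.3780 = SEK 29,490,560.00
SEK 29,490,560.00 ÷ 1.9727 = BRL 14,949,338.47
BRL 14,949,338.47 ÷ 4.1564 = CAD 3,596,703.51
Profit = CAD 3,596,703.51 − CAD 3,520,000.00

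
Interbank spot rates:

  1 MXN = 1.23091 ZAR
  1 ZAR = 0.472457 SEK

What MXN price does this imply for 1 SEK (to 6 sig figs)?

1 SEK ÷ 0.472457 = 2.11659 ZAR
2.11659 ZAR ÷ 1.23091 = 1.71954 MXN

SEK/MXN = 1.71954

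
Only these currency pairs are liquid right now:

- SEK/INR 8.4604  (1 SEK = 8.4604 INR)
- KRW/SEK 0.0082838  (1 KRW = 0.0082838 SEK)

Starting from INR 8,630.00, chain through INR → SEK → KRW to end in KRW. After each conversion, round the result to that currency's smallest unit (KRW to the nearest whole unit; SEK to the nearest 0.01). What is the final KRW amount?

INR 8,630.00 ÷ 8.4604 = SEK 1,020.05
SEK 1,020.05 ÷ 0.0082838 = KRW 123,138

KRW 123,138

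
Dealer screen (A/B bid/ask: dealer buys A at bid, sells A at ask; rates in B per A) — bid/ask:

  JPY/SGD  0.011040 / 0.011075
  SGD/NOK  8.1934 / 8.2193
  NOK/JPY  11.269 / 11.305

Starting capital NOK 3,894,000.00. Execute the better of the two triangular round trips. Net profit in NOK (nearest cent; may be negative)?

Best loop NOK → JPY → SGD → NOK:
NOK 3,894,000.00 × 11.269 (sell NOK at bid) = JPY 43,881,486
JPY 43,881,486 × 0.011040 (sell JPY at bid) = SGD 484,451.61
SGD 484,451.61 × 8.1934 (sell SGD at bid) = NOK 3,969,305.78

Net profit: NOK 75,305.78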